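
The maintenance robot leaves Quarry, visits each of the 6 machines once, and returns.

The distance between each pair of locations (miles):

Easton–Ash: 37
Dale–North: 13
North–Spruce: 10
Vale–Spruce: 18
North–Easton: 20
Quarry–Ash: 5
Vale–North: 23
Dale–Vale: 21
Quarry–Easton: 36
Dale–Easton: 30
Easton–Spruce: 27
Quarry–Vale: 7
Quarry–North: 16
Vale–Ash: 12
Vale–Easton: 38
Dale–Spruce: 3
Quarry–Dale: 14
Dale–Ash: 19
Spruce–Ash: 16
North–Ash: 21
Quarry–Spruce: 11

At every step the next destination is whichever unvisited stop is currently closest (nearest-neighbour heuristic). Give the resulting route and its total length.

Nearest-neighbour total = 107 miles; route Quarry → Ash → Vale → Spruce → Dale → North → Easton → Quarry.

At Quarry the remaining stops are Ash 5, Vale 7, Spruce 11, Dale 14, North 16, Easton 36; go to Ash.
At Ash the remaining stops are Vale 12, Spruce 16, Dale 19, North 21, Easton 37; go to Vale.
At Vale the remaining stops are Spruce 18, Dale 21, North 23, Easton 38; go to Spruce.
At Spruce the remaining stops are Dale 3, North 10, Easton 27; go to Dale.
At Dale the remaining stops are North 13, Easton 30; go to North.
At North the remaining stops are Easton 20; go to Easton.
Return Easton→Quarry: 36.
Total = 5 + 12 + 18 + 3 + 13 + 20 + 36 = 107.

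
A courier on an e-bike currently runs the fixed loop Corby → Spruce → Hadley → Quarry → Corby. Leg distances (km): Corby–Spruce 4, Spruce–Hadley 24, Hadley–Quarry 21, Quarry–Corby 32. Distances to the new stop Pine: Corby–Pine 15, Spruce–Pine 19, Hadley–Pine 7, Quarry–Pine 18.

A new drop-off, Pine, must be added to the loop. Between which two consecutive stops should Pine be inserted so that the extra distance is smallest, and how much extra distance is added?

Insertion cost between consecutive stops i–j is d(i,Pine) + d(Pine,j) − d(i,j):
  between Corby and Spruce: 15 + 19 − 4 = 30
  between Spruce and Hadley: 19 + 7 − 24 = 2
  between Hadley and Quarry: 7 + 18 − 21 = 4
  between Quarry and Corby: 18 + 15 − 32 = 1
Cheapest insertion is between Quarry and Corby, adding 1.
New total = 81 + 1 = 82.

Minimum extra distance: 1 km, inserting Pine between Quarry and Corby.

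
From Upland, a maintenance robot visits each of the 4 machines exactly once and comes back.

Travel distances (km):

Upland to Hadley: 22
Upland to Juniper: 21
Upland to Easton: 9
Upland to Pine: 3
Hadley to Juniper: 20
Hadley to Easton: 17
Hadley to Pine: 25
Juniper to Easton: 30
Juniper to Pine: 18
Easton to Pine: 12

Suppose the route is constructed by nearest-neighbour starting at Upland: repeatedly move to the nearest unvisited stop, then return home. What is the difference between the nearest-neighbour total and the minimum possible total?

From Upland: Pine=3, Easton=9, Juniper=21, Hadley=22 → choose Pine (3).
From Pine: Easton=12, Juniper=18, Hadley=25 → choose Easton (12).
From Easton: Hadley=17, Juniper=30 → choose Hadley (17).
From Hadley: Juniper=20 → choose Juniper (20).
NN route Upland → Pine → Easton → Hadley → Juniper → Upland costs 73.
Optimal: Upland → Easton → Hadley → Juniper → Pine → Upland costs 67 (by enumerating all 12 distinct tours).
Excess = 73 − 67 = 6.

Excess over optimum: 6 km.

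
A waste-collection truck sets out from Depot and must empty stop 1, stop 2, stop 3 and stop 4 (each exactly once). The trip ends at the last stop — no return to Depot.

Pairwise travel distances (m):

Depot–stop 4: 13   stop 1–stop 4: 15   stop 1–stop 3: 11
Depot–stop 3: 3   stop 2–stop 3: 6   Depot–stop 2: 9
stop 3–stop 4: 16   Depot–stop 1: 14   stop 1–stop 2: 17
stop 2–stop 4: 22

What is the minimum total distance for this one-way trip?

Shortest open route: 41 m.

There are 4! = 24 possible orderings.
Depot - stop 1 - stop 2 - stop 3 - stop 4: 14+17+6+16 = 53
Depot - stop 1 - stop 2 - stop 4 - stop 3: 14+17+22+16 = 69
Depot - stop 1 - stop 3 - stop 2 - stop 4: 14+11+6+22 = 53
Depot - stop 1 - stop 3 - stop 4 - stop 2: 14+11+16+22 = 63
Depot - stop 1 - stop 4 - stop 2 - stop 3: 14+15+22+6 = 57
Depot - stop 1 - stop 4 - stop 3 - stop 2: 14+15+16+6 = 51
Depot - stop 2 - stop 1 - stop 3 - stop 4: 9+17+11+16 = 53
Depot - stop 2 - stop 1 - stop 4 - stop 3: 9+17+15+16 = 57
Depot - stop 2 - stop 3 - stop 1 - stop 4: 9+6+11+15 = 41
Depot - stop 2 - stop 3 - stop 4 - stop 1: 9+6+16+15 = 46
Depot - stop 2 - stop 4 - stop 1 - stop 3: 9+22+15+11 = 57
Depot - stop 2 - stop 4 - stop 3 - stop 1: 9+22+16+11 = 58
Depot - stop 3 - stop 1 - stop 2 - stop 4: 3+11+17+22 = 53
Depot - stop 3 - stop 1 - stop 4 - stop 2: 3+11+15+22 = 51
… (10 more)
The minimum is 41.
One shortest path: Depot → stop 2 → stop 3 → stop 1 → stop 4.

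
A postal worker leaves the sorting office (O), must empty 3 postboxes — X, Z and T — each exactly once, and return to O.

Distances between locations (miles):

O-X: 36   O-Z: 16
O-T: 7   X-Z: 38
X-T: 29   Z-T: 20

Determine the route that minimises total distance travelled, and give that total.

Minimum total distance: 90 miles.

There are 3 distinct closed tours to check (reversals are equivalent).
O → X → Z → T → O: 36+38+20+7 = 101
O → X → T → Z → O: 36+29+20+16 = 101
O → Z → X → T → O: 16+38+29+7 = 90
The minimum is 90.
One optimal route: O → Z → X → T → O (or its reverse).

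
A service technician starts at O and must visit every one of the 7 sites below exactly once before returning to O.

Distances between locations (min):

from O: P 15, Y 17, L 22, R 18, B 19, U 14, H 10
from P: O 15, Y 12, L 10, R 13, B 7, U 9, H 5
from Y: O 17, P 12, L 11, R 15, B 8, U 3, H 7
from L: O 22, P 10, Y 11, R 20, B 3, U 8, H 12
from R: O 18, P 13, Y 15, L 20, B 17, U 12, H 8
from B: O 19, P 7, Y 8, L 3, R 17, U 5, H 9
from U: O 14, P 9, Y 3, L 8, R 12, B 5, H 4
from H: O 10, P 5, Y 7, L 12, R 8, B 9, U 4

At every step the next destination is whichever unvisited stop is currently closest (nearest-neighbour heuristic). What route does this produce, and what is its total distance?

O → [H:10 / U:14 / P:15 / Y:17 / R:18 / B:19 / L:22] → H (10)
H → [U:4 / P:5 / Y:7 / R:8 / B:9 / L:12] → U (4)
U → [Y:3 / B:5 / L:8 / P:9 / R:12] → Y (3)
Y → [B:8 / L:11 / P:12 / R:15] → B (8)
B → [L:3 / P:7 / R:17] → L (3)
L → [P:10 / R:20] → P (10)
P → [R:13] → R (13)
Return R→O: 18.
Total = 10 + 4 + 3 + 8 + 3 + 10 + 13 + 18 = 69.

Nearest-neighbour total = 69 min; route O → H → U → Y → B → L → P → R → O.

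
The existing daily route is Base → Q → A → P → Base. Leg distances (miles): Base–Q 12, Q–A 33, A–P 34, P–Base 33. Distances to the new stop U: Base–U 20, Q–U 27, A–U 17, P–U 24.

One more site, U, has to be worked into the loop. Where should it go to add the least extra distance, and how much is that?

Minimum extra distance: 7 miles, inserting U between A and P.

Insertion cost between consecutive stops i–j is d(i,U) + d(U,j) − d(i,j):
  between Base and Q: 20 + 27 − 12 = 35
  between Q and A: 27 + 17 − 33 = 11
  between A and P: 17 + 24 − 34 = 7
  between P and Base: 24 + 20 − 33 = 11
Cheapest insertion is between A and P, adding 7.
New total = 112 + 7 = 119.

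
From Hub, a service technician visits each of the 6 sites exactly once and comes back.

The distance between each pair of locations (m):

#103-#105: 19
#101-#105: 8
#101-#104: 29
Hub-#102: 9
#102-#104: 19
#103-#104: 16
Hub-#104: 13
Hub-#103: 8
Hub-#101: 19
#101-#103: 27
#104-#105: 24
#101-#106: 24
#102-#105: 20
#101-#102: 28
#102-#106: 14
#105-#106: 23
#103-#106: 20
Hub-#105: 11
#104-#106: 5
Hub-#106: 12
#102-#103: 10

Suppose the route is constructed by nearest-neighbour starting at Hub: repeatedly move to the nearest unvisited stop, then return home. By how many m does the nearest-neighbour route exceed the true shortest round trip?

5 m longer than the optimal tour.

Hub: #103=8, #102=9, #105=11, #106=12, #104=13, #101=19 ⇒ #103
#103: #102=10, #104=16, #105=19, #106=20, #101=27 ⇒ #102
#102: #106=14, #104=19, #105=20, #101=28 ⇒ #106
#106: #104=5, #105=23, #101=24 ⇒ #104
#104: #105=24, #101=29 ⇒ #105
#105: #101=8 ⇒ #101
NN route Hub → #103 → #102 → #106 → #104 → #105 → #101 → Hub costs 88.
Optimal: Hub → #102 → #103 → #104 → #106 → #101 → #105 → Hub costs 83 (by enumerating all 360 distinct tours).
Excess = 88 − 83 = 5.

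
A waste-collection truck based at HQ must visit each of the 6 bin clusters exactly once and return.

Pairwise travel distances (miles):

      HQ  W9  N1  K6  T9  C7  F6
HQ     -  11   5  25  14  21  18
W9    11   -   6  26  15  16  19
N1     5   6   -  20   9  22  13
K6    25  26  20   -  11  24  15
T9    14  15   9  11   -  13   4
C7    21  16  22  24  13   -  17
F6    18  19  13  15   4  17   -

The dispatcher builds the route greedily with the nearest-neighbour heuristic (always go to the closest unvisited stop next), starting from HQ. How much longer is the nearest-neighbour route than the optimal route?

HQ: N1=5, W9=11, T9=14, F6=18, C7=21, K6=25 ⇒ N1
N1: W9=6, T9=9, F6=13, K6=20, C7=22 ⇒ W9
W9: T9=15, C7=16, F6=19, K6=26 ⇒ T9
T9: F6=4, K6=11, C7=13 ⇒ F6
F6: K6=15, C7=17 ⇒ K6
K6: C7=24 ⇒ C7
NN route HQ → N1 → W9 → T9 → F6 → K6 → C7 → HQ costs 90.
Optimal: HQ → W9 → C7 → K6 → T9 → F6 → N1 → HQ costs 84 (by enumerating all 360 distinct tours).
Excess = 90 − 84 = 6.

Excess over optimum: 6 miles.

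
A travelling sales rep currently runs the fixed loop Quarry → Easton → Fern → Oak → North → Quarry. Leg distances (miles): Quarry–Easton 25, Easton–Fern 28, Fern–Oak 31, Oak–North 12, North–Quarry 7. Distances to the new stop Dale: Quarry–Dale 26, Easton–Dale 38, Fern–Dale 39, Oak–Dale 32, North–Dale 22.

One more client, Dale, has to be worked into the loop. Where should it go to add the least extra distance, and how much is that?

Insertion cost between consecutive stops i–j is d(i,Dale) + d(Dale,j) − d(i,j):
  between Quarry and Easton: 26 + 38 − 25 = 39
  between Easton and Fern: 38 + 39 − 28 = 49
  between Fern and Oak: 39 + 32 − 31 = 40
  between Oak and North: 32 + 22 − 12 = 42
  between North and Quarry: 22 + 26 − 7 = 41
Cheapest insertion is between Quarry and Easton, adding 39.
New total = 103 + 39 = 142.

+39 miles — insert Dale between Quarry and Easton.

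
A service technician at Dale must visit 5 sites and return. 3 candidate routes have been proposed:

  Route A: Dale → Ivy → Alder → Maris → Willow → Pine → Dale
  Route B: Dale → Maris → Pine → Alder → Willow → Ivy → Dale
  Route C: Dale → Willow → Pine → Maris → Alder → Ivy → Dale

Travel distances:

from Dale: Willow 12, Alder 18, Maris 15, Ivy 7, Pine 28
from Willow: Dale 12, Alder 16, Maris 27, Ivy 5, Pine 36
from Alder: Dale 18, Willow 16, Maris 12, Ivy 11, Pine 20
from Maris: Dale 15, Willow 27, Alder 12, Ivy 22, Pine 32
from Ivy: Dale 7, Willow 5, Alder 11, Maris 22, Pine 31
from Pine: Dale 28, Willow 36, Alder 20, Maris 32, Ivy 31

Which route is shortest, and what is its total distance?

Shortest is Route B, total 95.

Route A: 7 + 11 + 12 + 27 + 36 + 28 = 121
Route B: 15 + 32 + 20 + 16 + 5 + 7 = 95
Route C: 12 + 36 + 32 + 12 + 11 + 7 = 110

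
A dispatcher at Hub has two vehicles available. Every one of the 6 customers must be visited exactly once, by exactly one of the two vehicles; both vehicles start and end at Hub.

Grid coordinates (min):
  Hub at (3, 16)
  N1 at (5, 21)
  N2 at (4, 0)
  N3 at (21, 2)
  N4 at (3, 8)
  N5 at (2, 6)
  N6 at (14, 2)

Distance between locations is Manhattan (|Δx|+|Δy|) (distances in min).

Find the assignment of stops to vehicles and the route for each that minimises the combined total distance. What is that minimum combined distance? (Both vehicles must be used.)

Try each way of splitting the stops between the two vehicles (each non-empty) and, for each split, find the best tour for each vehicle:
  {N1} + {N2, N3, N4, N5, N6}: 14 + 70 = 84
  {N2} + {N1, N3, N4, N5, N6}: 34 + 76 = 110
  {N1, N2} + {N3, N4, N5, N6}: 46 + 66 = 112
  {N3} + {N1, N2, N4, N5, N6}: 64 + 66 = 130
  {N1, N3} + {N2, N4, N5, N6}: 74 + 56 = 130
  {N2, N3} + {N1, N4, N5, N6}: 68 + 62 = 130
  … (31 splits in total)
Best: vehicle 1 Hub → N1 → Hub = 14; vehicle 2 Hub → N2 → N3 → N6 → N5 → N4 → Hub = 70; combined 84.

84 min — the smallest possible combined total.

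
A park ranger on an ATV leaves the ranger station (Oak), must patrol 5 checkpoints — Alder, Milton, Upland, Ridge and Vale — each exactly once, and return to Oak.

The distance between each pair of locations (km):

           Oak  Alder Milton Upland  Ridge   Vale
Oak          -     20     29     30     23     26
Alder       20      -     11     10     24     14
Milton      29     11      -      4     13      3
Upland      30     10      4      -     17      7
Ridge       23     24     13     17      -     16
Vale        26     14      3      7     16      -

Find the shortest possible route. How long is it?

Shortest round trip = 76 km.

Oak-Alder-Milton-Upland-Ridge-Vale-Oak: 20+11+4+17+16+26 = 94
Oak-Alder-Milton-Upland-Vale-Ridge-Oak: 20+11+4+7+16+23 = 81
Oak-Alder-Milton-Ridge-Upland-Vale-Oak: 20+11+13+17+7+26 = 94
Oak-Alder-Milton-Ridge-Vale-Upland-Oak: 20+11+13+16+7+30 = 97
Oak-Alder-Milton-Vale-Upland-Ridge-Oak: 20+11+3+7+17+23 = 81
Oak-Alder-Milton-Vale-Ridge-Upland-Oak: 20+11+3+16+17+30 = 97
Oak-Alder-Upland-Milton-Ridge-Vale-Oak: 20+10+4+13+16+26 = 89
Oak-Alder-Upland-Milton-Vale-Ridge-Oak: 20+10+4+3+16+23 = 76
Oak-Alder-Upland-Ridge-Milton-Vale-Oak: 20+10+17+13+3+26 = 89
Oak-Alder-Upland-Ridge-Vale-Milton-Oak: 20+10+17+16+3+29 = 95
Oak-Alder-Upland-Vale-Milton-Ridge-Oak: 20+10+7+3+13+23 = 76
Oak-Alder-Upland-Vale-Ridge-Milton-Oak: 20+10+7+16+13+29 = 95
Oak-Alder-Ridge-Milton-Upland-Vale-Oak: 20+24+13+4+7+26 = 94
Oak-Alder-Ridge-Milton-Vale-Upland-Oak: 20+24+13+3+7+30 = 97
… (46 more)
The minimum is 76.
One optimal route: Oak → Alder → Upland → Milton → Vale → Ridge → Oak (or its reverse).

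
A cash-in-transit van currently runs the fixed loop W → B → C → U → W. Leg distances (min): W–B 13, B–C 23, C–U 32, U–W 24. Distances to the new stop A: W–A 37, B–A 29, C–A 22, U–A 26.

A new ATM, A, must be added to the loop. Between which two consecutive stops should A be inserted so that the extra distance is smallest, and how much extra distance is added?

Insertion cost between consecutive stops i–j is d(i,A) + d(A,j) − d(i,j):
  between W and B: 37 + 29 − 13 = 53
  between B and C: 29 + 22 − 23 = 28
  between C and U: 22 + 26 − 32 = 16
  between U and W: 26 + 37 − 24 = 39
Cheapest insertion is between C and U, adding 16.
New total = 92 + 16 = 108.

+16 min — insert A between C and U.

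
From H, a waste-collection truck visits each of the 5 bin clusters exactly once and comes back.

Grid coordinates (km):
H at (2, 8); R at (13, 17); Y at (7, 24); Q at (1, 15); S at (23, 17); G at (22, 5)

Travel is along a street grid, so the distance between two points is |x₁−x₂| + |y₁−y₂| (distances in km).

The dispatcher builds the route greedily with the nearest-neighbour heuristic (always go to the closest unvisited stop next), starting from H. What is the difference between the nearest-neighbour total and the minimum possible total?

From H: Q=8, R=20, Y=21, G=23, S=30 → choose Q (8).
From Q: R=14, Y=15, S=24, G=31 → choose R (14).
From R: S=10, Y=13, G=21 → choose S (10).
From S: G=13, Y=23 → choose G (13).
From G: Y=34 → choose Y (34).
NN route H → Q → R → S → G → Y → H costs 100.
Optimal: H → Q → Y → R → S → G → H costs 82 (by enumerating all 60 distinct tours).
Excess = 100 − 82 = 18.

18 km longer than the optimal tour.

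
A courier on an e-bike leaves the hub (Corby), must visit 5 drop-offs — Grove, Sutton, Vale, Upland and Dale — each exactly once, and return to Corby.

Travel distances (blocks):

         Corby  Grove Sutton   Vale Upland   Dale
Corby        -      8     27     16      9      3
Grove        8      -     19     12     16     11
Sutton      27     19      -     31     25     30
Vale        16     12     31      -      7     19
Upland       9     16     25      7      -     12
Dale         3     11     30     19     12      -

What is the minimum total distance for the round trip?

There are 60 distinct closed tours to check (reversals are equivalent).
Corby-Grove-Sutton-Vale-Upland-Dale-Corby: 8+19+31+7+12+3 = 80
Corby-Grove-Sutton-Vale-Dale-Upland-Corby: 8+19+31+19+12+9 = 98
Corby-Grove-Sutton-Upland-Vale-Dale-Corby: 8+19+25+7+19+3 = 81
Corby-Grove-Sutton-Upland-Dale-Vale-Corby: 8+19+25+12+19+16 = 99
Corby-Grove-Sutton-Dale-Vale-Upland-Corby: 8+19+30+19+7+9 = 92
Corby-Grove-Sutton-Dale-Upland-Vale-Corby: 8+19+30+12+7+16 = 92
Corby-Grove-Vale-Sutton-Upland-Dale-Corby: 8+12+31+25+12+3 = 91
Corby-Grove-Vale-Sutton-Dale-Upland-Corby: 8+12+31+30+12+9 = 102
Corby-Grove-Vale-Upland-Sutton-Dale-Corby: 8+12+7+25+30+3 = 85
Corby-Grove-Vale-Upland-Dale-Sutton-Corby: 8+12+7+12+30+27 = 96
Corby-Grove-Vale-Dale-Sutton-Upland-Corby: 8+12+19+30+25+9 = 103
Corby-Grove-Vale-Dale-Upland-Sutton-Corby: 8+12+19+12+25+27 = 103
Corby-Grove-Upland-Sutton-Vale-Dale-Corby: 8+16+25+31+19+3 = 102
Corby-Grove-Upland-Sutton-Dale-Vale-Corby: 8+16+25+30+19+16 = 114
… (46 more)
The minimum is 80.
One optimal route: Corby → Grove → Sutton → Vale → Upland → Dale → Corby (or its reverse).

80 blocks — the shortest possible round trip.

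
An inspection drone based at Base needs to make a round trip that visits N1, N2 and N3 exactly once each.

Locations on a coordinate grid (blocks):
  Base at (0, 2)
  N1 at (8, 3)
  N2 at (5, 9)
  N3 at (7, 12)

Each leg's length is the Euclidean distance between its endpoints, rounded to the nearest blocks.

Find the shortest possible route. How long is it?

30 blocks — the shortest possible round trip.

There are 3 distinct closed tours to check (reversals are equivalent).
Base - N1 - N2 - N3 - Base: 8+7+4+12 = 31
Base - N1 - N3 - N2 - Base: 8+9+4+9 = 30
Base - N2 - N1 - N3 - Base: 9+7+9+12 = 37
The minimum is 30.
One optimal route: Base → N1 → N3 → N2 → Base (or its reverse).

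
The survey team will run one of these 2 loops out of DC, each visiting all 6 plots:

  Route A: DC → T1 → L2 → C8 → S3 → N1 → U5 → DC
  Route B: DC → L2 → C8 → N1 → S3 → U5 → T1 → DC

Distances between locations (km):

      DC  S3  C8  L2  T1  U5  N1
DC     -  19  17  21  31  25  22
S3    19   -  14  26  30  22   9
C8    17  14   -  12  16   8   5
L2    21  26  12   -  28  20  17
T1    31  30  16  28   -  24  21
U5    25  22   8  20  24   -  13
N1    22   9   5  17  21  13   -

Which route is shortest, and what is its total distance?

Route A: 31 + 28 + 12 + 14 + 9 + 13 + 25 = 132
Route B: 21 + 12 + 5 + 9 + 22 + 24 + 31 = 124

124 km — Route B is the shortest.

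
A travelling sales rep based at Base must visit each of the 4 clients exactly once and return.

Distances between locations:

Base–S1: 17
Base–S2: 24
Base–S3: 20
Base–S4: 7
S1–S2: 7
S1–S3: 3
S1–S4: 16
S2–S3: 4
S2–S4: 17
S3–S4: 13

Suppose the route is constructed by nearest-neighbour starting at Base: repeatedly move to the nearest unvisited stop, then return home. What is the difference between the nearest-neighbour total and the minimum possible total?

Base: S4=7, S1=17, S3=20, S2=24 ⇒ S4
S4: S3=13, S1=16, S2=17 ⇒ S3
S3: S1=3, S2=4 ⇒ S1
S1: S2=7 ⇒ S2
NN route Base → S4 → S3 → S1 → S2 → Base costs 54.
Optimal: Base → S1 → S2 → S3 → S4 → Base costs 48 (by enumerating all 12 distinct tours).
Excess = 54 − 48 = 6.

Excess over optimum: 6.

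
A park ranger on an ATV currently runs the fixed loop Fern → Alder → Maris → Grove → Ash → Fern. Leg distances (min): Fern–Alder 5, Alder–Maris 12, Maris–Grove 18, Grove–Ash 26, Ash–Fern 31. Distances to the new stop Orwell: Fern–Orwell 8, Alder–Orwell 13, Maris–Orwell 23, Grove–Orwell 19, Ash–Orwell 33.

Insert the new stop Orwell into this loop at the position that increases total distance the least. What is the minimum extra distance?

Insertion cost between consecutive stops i–j is d(i,Orwell) + d(Orwell,j) − d(i,j):
  between Fern and Alder: 8 + 13 − 5 = 16
  between Alder and Maris: 13 + 23 − 12 = 24
  between Maris and Grove: 23 + 19 − 18 = 24
  between Grove and Ash: 19 + 33 − 26 = 26
  between Ash and Fern: 33 + 8 − 31 = 10
Cheapest insertion is between Ash and Fern, adding 10.
New total = 92 + 10 = 102.

+10 min — insert Orwell between Ash and Fern.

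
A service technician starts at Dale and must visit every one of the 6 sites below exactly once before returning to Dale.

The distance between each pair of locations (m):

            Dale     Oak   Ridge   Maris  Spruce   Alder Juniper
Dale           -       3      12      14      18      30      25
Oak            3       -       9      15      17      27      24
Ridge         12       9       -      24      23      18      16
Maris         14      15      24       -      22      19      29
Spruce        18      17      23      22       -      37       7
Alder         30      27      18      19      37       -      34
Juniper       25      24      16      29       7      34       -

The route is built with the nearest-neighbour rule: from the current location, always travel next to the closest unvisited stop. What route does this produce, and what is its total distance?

106 m along Dale → Oak → Ridge → Juniper → Spruce → Maris → Alder → Dale.

Dale → [Oak:3 / Ridge:12 / Maris:14 / Spruce:18 / Juniper:25 / Alder:30] → Oak (3)
Oak → [Ridge:9 / Maris:15 / Spruce:17 / Juniper:24 / Alder:27] → Ridge (9)
Ridge → [Juniper:16 / Alder:18 / Spruce:23 / Maris:24] → Juniper (16)
Juniper → [Spruce:7 / Maris:29 / Alder:34] → Spruce (7)
Spruce → [Maris:22 / Alder:37] → Maris (22)
Maris → [Alder:19] → Alder (19)
Return Alder→Dale: 30.
Total = 3 + 9 + 16 + 7 + 22 + 19 + 30 = 106.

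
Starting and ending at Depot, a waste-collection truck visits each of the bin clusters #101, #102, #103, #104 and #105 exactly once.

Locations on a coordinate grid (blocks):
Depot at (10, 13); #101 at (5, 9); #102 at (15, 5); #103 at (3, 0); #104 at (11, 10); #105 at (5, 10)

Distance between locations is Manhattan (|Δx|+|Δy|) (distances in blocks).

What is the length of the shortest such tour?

There are 60 distinct closed tours to check (reversals are equivalent).
Depot → #101 → #102 → #103 → #104 → #105 → Depot: 9+14+17+18+6+8 = 72
Depot → #101 → #102 → #103 → #105 → #104 → Depot: 9+14+17+12+6+4 = 62
Depot → #101 → #102 → #104 → #103 → #105 → Depot: 9+14+9+18+12+8 = 70
Depot → #101 → #102 → #104 → #105 → #103 → Depot: 9+14+9+6+12+20 = 70
Depot → #101 → #102 → #105 → #103 → #104 → Depot: 9+14+15+12+18+4 = 72
Depot → #101 → #102 → #105 → #104 → #103 → Depot: 9+14+15+6+18+20 = 82
Depot → #101 → #103 → #102 → #104 → #105 → Depot: 9+11+17+9+6+8 = 60
Depot → #101 → #103 → #102 → #105 → #104 → Depot: 9+11+17+15+6+4 = 62
Depot → #101 → #103 → #104 → #102 → #105 → Depot: 9+11+18+9+15+8 = 70
Depot → #101 → #103 → #104 → #105 → #102 → Depot: 9+11+18+6+15+13 = 72
Depot → #101 → #103 → #105 → #102 → #104 → Depot: 9+11+12+15+9+4 = 60
Depot → #101 → #103 → #105 → #104 → #102 → Depot: 9+11+12+6+9+13 = 60
Depot → #101 → #104 → #102 → #103 → #105 → Depot: 9+7+9+17+12+8 = 62
Depot → #101 → #104 → #102 → #105 → #103 → Depot: 9+7+9+15+12+20 = 72
… (46 more)
Depot → #104 → #102 → #103 → #101 → #105 → Depot: 4+9+17+11+1+8 = 50  ← best
The minimum is 50.
One optimal route: Depot → #104 → #102 → #103 → #101 → #105 → Depot (or its reverse).

Minimum total distance: 50 blocks.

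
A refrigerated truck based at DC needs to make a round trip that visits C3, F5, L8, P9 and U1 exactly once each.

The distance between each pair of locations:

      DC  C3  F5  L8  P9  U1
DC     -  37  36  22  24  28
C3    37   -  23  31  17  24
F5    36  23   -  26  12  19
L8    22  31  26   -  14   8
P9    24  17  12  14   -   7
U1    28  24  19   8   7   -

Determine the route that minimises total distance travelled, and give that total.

Minimum total distance: 109.

There are 60 distinct closed tours to check (reversals are equivalent).
DC-C3-F5-L8-P9-U1-DC: 37+23+26+14+7+28 = 135
DC-C3-F5-L8-U1-P9-DC: 37+23+26+8+7+24 = 125
DC-C3-F5-P9-L8-U1-DC: 37+23+12+14+8+28 = 122
DC-C3-F5-P9-U1-L8-DC: 37+23+12+7+8+22 = 109
DC-C3-F5-U1-L8-P9-DC: 37+23+19+8+14+24 = 125
DC-C3-F5-U1-P9-L8-DC: 37+23+19+7+14+22 = 122
DC-C3-L8-F5-P9-U1-DC: 37+31+26+12+7+28 = 141
DC-C3-L8-F5-U1-P9-DC: 37+31+26+19+7+24 = 144
DC-C3-L8-P9-F5-U1-DC: 37+31+14+12+19+28 = 141
DC-C3-L8-P9-U1-F5-DC: 37+31+14+7+19+36 = 144
DC-C3-L8-U1-F5-P9-DC: 37+31+8+19+12+24 = 131
DC-C3-L8-U1-P9-F5-DC: 37+31+8+7+12+36 = 131
DC-C3-P9-F5-L8-U1-DC: 37+17+12+26+8+28 = 128
DC-C3-P9-F5-U1-L8-DC: 37+17+12+19+8+22 = 115
… (46 more)
The minimum is 109.
One optimal route: DC → C3 → F5 → P9 → U1 → L8 → DC (or its reverse).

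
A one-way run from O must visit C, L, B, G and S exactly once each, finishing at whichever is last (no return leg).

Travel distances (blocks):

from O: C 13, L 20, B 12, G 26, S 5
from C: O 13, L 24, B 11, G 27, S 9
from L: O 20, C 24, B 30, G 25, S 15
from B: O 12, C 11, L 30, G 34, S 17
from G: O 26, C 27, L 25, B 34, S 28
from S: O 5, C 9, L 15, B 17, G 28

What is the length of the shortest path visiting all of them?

There are 5! = 120 possible orderings.
O - C - L - B - G - S: 13+24+30+34+28 = 129
O - C - L - B - S - G: 13+24+30+17+28 = 112
O - C - L - G - B - S: 13+24+25+34+17 = 113
O - C - L - G - S - B: 13+24+25+28+17 = 107
O - C - L - S - B - G: 13+24+15+17+34 = 103
O - C - L - S - G - B: 13+24+15+28+34 = 114
O - C - B - L - G - S: 13+11+30+25+28 = 107
O - C - B - L - S - G: 13+11+30+15+28 = 97
O - C - B - G - L - S: 13+11+34+25+15 = 98
O - C - B - G - S - L: 13+11+34+28+15 = 101
O - C - B - S - L - G: 13+11+17+15+25 = 81
O - C - B - S - G - L: 13+11+17+28+25 = 94
O - C - G - L - B - S: 13+27+25+30+17 = 112
O - C - G - L - S - B: 13+27+25+15+17 = 97
… (106 more)
O - B - C - S - L - G: 12+11+9+15+25 = 72  ← best
The minimum is 72.
One shortest path: O → B → C → S → L → G.

Shortest open route: 72 blocks.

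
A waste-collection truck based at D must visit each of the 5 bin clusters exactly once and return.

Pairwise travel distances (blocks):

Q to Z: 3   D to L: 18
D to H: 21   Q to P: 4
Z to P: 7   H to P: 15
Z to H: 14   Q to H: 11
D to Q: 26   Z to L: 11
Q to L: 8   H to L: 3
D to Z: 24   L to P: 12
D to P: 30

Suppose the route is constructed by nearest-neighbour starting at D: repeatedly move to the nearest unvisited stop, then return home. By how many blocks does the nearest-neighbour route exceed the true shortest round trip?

The nearest-neighbour route is 5 blocks longer than optimal.

From D: L=18, H=21, Z=24, Q=26, P=30 → choose L (18).
From L: H=3, Q=8, Z=11, P=12 → choose H (3).
From H: Q=11, Z=14, P=15 → choose Q (11).
From Q: Z=3, P=4 → choose Z (3).
From Z: P=7 → choose P (7).
NN route D → L → H → Q → Z → P → D costs 72.
Optimal: D → Z → Q → P → H → L → D costs 67 (by enumerating all 60 distinct tours).
Excess = 72 − 67 = 5.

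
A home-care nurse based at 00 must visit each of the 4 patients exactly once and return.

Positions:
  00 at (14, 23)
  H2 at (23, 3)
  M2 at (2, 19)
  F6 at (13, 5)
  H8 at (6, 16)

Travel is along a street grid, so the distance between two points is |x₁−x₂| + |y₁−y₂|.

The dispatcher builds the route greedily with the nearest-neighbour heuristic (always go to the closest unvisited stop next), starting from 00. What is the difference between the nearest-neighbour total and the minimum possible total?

6 longer than the optimal tour.

From 00: H8=15, M2=16, F6=19, H2=29 → choose H8 (15).
From H8: M2=7, F6=18, H2=30 → choose M2 (7).
From M2: F6=25, H2=37 → choose F6 (25).
From F6: H2=12 → choose H2 (12).
NN route 00 → H8 → M2 → F6 → H2 → 00 costs 88.
Optimal: 00 → H2 → F6 → H8 → M2 → 00 costs 82 (by enumerating all 12 distinct tours).
Excess = 88 − 82 = 6.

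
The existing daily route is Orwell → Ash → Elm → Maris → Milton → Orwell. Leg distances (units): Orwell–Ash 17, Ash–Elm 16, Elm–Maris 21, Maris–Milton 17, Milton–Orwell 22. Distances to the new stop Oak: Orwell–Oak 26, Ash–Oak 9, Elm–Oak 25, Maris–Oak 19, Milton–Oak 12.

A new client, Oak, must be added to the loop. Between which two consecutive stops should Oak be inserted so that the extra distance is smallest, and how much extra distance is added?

Insertion cost between consecutive stops i–j is d(i,Oak) + d(Oak,j) − d(i,j):
  between Orwell and Ash: 26 + 9 − 17 = 18
  between Ash and Elm: 9 + 25 − 16 = 18
  between Elm and Maris: 25 + 19 − 21 = 23
  between Maris and Milton: 19 + 12 − 17 = 14
  between Milton and Orwell: 12 + 26 − 22 = 16
Cheapest insertion is between Maris and Milton, adding 14.
New total = 93 + 14 = 107.

+14 — insert Oak between Maris and Milton.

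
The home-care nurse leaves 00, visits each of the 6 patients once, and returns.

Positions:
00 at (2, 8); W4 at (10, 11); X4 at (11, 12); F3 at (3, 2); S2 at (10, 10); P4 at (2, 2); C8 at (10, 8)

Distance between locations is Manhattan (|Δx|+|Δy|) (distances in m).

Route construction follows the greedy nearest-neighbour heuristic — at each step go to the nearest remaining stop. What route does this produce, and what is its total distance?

Total distance 38 m via the nearest-neighbour route 00 → P4 → F3 → C8 → S2 → W4 → X4 → 00.

At 00 the remaining stops are P4 6, F3 7, C8 8, S2 10, W4 11, X4 13; go to P4.
At P4 the remaining stops are F3 1, C8 14, S2 16, W4 17, X4 19; go to F3.
At F3 the remaining stops are C8 13, S2 15, W4 16, X4 18; go to C8.
At C8 the remaining stops are S2 2, W4 3, X4 5; go to S2.
At S2 the remaining stops are W4 1, X4 3; go to W4.
At W4 the remaining stops are X4 2; go to X4.
Return X4→00: 13.
Total = 6 + 1 + 13 + 2 + 1 + 2 + 13 = 38.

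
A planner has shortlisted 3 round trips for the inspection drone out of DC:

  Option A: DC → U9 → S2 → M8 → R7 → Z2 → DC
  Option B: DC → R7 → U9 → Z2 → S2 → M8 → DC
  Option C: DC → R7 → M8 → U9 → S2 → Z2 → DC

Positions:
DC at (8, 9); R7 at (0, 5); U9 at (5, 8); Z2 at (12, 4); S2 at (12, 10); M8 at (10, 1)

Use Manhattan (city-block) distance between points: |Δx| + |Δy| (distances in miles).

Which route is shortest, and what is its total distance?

Shortest is Option B, total 58 miles.

Option A: 4 + 9 + 11 + 14 + 13 + 9 = 60
Option B: 12 + 8 + 11 + 6 + 11 + 10 = 58
Option C: 12 + 14 + 12 + 9 + 6 + 9 = 62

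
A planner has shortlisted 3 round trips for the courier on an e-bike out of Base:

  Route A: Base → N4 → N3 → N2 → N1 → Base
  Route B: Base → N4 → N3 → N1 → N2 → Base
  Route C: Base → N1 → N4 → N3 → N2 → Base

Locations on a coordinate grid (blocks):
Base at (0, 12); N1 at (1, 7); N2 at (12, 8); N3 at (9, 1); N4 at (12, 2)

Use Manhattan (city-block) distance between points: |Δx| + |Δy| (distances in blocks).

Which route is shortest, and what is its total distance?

52 blocks — Route C is the shortest.

Route A: 22 + 4 + 10 + 12 + 6 = 54
Route B: 22 + 4 + 14 + 12 + 16 = 68
Route C: 6 + 16 + 4 + 10 + 16 = 52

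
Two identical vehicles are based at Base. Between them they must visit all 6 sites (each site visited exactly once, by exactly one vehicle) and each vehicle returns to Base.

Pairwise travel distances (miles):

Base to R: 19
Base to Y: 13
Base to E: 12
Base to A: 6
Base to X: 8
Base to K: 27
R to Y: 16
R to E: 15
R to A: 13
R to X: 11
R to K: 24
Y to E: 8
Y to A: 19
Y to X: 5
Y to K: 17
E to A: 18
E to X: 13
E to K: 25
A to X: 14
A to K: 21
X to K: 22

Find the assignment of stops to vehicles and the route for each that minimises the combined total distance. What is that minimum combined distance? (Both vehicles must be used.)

Try each way of splitting the stops between the two vehicles (each non-empty) and, for each split, find the best tour for each vehicle:
  {R} + {Y, E, A, X, K}: 38 + 73 = 111
  {Y} + {R, E, A, X, K}: 26 + 86 = 112
  {R, Y} + {E, A, X, K}: 48 + 73 = 121
  {E} + {R, Y, A, X, K}: 24 + 73 = 97
  {R, E} + {Y, A, X, K}: 46 + 57 = 103
  {Y, E} + {R, A, X, K}: 33 + 70 = 103
  … (31 splits in total)
  {A} + {R, Y, E, X, K}: 12 + 80 = 92  ← best
Best: vehicle 1 Base → A → Base = 12; vehicle 2 Base → E → Y → K → R → X → Base = 80; combined 92.

Minimum combined distance: 92 miles.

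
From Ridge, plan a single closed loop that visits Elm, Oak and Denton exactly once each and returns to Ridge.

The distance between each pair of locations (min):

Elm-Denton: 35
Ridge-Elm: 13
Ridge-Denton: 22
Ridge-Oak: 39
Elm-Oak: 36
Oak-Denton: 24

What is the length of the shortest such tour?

95 min — the shortest possible round trip.

With 3 stops there are 3!/2 = 3 distinct round trips (a route and its reverse cost the same).
Ridge→Elm→Oak→Denton→Ridge: 13+36+24+22 = 95
Ridge→Elm→Denton→Oak→Ridge: 13+35+24+39 = 111
Ridge→Oak→Elm→Denton→Ridge: 39+36+35+22 = 132
The minimum is 95.
One optimal route: Ridge → Elm → Oak → Denton → Ridge (or its reverse).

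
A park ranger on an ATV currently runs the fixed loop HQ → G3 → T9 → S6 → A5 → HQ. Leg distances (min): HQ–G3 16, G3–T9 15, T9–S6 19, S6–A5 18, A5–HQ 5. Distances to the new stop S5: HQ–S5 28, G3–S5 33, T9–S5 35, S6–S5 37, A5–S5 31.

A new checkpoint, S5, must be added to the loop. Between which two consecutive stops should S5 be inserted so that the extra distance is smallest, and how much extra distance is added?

Minimum extra distance: 45 min, inserting S5 between HQ and G3.

Insertion cost between consecutive stops i–j is d(i,S5) + d(S5,j) − d(i,j):
  between HQ and G3: 28 + 33 − 16 = 45
  between G3 and T9: 33 + 35 − 15 = 53
  between T9 and S6: 35 + 37 − 19 = 53
  between S6 and A5: 37 + 31 − 18 = 50
  between A5 and HQ: 31 + 28 − 5 = 54
Cheapest insertion is between HQ and G3, adding 45.
New total = 73 + 45 = 118.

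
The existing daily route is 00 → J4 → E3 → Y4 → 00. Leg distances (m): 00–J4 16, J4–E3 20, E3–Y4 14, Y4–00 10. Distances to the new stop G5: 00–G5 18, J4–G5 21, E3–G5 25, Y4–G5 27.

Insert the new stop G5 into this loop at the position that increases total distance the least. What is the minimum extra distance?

+23 m — insert G5 between 00 and J4.

Insertion cost between consecutive stops i–j is d(i,G5) + d(G5,j) − d(i,j):
  between 00 and J4: 18 + 21 − 16 = 23
  between J4 and E3: 21 + 25 − 20 = 26
  between E3 and Y4: 25 + 27 − 14 = 38
  between Y4 and 00: 27 + 18 − 10 = 35
Cheapest insertion is between 00 and J4, adding 23.
New total = 60 + 23 = 83.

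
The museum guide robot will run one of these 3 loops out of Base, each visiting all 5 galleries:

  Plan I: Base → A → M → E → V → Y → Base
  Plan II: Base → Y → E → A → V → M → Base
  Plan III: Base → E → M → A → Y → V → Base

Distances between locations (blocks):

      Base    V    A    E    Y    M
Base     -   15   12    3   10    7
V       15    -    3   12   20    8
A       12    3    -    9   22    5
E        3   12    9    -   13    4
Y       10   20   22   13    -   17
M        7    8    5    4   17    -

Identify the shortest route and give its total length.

Plan I: 12 + 5 + 4 + 12 + 20 + 10 = 63
Plan II: 10 + 13 + 9 + 3 + 8 + 7 = 50
Plan III: 3 + 4 + 5 + 22 + 20 + 15 = 69

Shortest is Plan II, total 50 blocks.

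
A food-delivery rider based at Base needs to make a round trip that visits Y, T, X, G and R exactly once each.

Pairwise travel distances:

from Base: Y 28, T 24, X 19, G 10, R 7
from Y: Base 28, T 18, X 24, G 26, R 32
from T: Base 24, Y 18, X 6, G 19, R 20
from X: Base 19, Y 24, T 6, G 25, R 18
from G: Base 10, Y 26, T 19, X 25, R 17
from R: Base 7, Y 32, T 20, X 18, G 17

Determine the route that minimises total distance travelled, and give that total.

85 — the shortest possible round trip.

Base → Y → T → X → G → R → Base: 28+18+6+25+17+7 = 101
Base → Y → T → X → R → G → Base: 28+18+6+18+17+10 = 97
Base → Y → T → G → X → R → Base: 28+18+19+25+18+7 = 115
Base → Y → T → G → R → X → Base: 28+18+19+17+18+19 = 119
Base → Y → T → R → X → G → Base: 28+18+20+18+25+10 = 119
Base → Y → T → R → G → X → Base: 28+18+20+17+25+19 = 127
Base → Y → X → T → G → R → Base: 28+24+6+19+17+7 = 101
Base → Y → X → T → R → G → Base: 28+24+6+20+17+10 = 105
Base → Y → X → G → T → R → Base: 28+24+25+19+20+7 = 123
Base → Y → X → G → R → T → Base: 28+24+25+17+20+24 = 138
Base → Y → X → R → T → G → Base: 28+24+18+20+19+10 = 119
Base → Y → X → R → G → T → Base: 28+24+18+17+19+24 = 130
Base → Y → G → T → X → R → Base: 28+26+19+6+18+7 = 104
Base → Y → G → T → R → X → Base: 28+26+19+20+18+19 = 130
… (46 more)
Base → G → Y → T → X → R → Base: 10+26+18+6+18+7 = 85  ← best
The minimum is 85.
One optimal route: Base → G → Y → T → X → R → Base (or its reverse).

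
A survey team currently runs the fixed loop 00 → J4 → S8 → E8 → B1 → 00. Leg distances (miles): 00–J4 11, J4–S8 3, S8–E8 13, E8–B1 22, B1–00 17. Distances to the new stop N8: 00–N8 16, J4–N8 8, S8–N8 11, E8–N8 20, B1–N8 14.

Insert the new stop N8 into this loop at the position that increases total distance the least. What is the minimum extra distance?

+12 miles — insert N8 between E8 and B1.

Insertion cost between consecutive stops i–j is d(i,N8) + d(N8,j) − d(i,j):
  between 00 and J4: 16 + 8 − 11 = 13
  between J4 and S8: 8 + 11 − 3 = 16
  between S8 and E8: 11 + 20 − 13 = 18
  between E8 and B1: 20 + 14 − 22 = 12
  between B1 and 00: 14 + 16 − 17 = 13
Cheapest insertion is between E8 and B1, adding 12.
New total = 66 + 12 = 78.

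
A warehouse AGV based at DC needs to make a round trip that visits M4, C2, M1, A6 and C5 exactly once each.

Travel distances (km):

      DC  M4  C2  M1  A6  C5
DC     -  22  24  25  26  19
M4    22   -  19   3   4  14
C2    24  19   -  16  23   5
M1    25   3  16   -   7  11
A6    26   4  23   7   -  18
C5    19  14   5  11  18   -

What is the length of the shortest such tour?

There are 60 distinct closed tours to check (reversals are equivalent).
DC-M4-C2-M1-A6-C5-DC: 22+19+16+7+18+19 = 101
DC-M4-C2-M1-C5-A6-DC: 22+19+16+11+18+26 = 112
DC-M4-C2-A6-M1-C5-DC: 22+19+23+7+11+19 = 101
DC-M4-C2-A6-C5-M1-DC: 22+19+23+18+11+25 = 118
DC-M4-C2-C5-M1-A6-DC: 22+19+5+11+7+26 = 90
DC-M4-C2-C5-A6-M1-DC: 22+19+5+18+7+25 = 96
DC-M4-M1-C2-A6-C5-DC: 22+3+16+23+18+19 = 101
DC-M4-M1-C2-C5-A6-DC: 22+3+16+5+18+26 = 90
DC-M4-M1-A6-C2-C5-DC: 22+3+7+23+5+19 = 79
DC-M4-M1-A6-C5-C2-DC: 22+3+7+18+5+24 = 79
DC-M4-M1-C5-C2-A6-DC: 22+3+11+5+23+26 = 90
DC-M4-M1-C5-A6-C2-DC: 22+3+11+18+23+24 = 101
DC-M4-A6-C2-M1-C5-DC: 22+4+23+16+11+19 = 95
DC-M4-A6-C2-C5-M1-DC: 22+4+23+5+11+25 = 90
… (46 more)
DC-M4-A6-M1-C2-C5-DC: 22+4+7+16+5+19 = 73  ← best
The minimum is 73.
One optimal route: DC → M4 → A6 → M1 → C2 → C5 → DC (or its reverse).

Shortest round trip = 73 km.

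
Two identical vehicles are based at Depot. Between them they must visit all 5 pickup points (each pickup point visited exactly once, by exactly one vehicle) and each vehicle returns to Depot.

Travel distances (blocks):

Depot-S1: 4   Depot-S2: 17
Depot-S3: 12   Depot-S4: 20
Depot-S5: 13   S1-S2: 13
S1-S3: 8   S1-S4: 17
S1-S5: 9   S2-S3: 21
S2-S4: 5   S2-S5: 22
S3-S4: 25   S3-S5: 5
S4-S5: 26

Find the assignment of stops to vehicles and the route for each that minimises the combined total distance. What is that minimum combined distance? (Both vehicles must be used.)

There are 2^4 − 1 = 15 ways to divide the 5 stops into two non-empty groups. For each, the best each vehicle can do is its own shortest tour through its group:
  {S1} + {S2, S3, S4, S5}: 8 + 64 = 72
  {S2} + {S1, S3, S4, S5}: 34 + 63 = 97
  {S1, S2} + {S3, S4, S5}: 34 + 63 = 97
  {S3} + {S1, S2, S4, S5}: 24 + 60 = 84
  {S1, S3} + {S2, S4, S5}: 24 + 60 = 84
  {S2, S3} + {S1, S4, S5}: 50 + 59 = 109
  … (15 splits in total)
Best: vehicle 1 Depot → S1 → Depot = 8; vehicle 2 Depot → S3 → S5 → S2 → S4 → Depot = 64; combined 72.

72 blocks — the smallest possible combined total.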